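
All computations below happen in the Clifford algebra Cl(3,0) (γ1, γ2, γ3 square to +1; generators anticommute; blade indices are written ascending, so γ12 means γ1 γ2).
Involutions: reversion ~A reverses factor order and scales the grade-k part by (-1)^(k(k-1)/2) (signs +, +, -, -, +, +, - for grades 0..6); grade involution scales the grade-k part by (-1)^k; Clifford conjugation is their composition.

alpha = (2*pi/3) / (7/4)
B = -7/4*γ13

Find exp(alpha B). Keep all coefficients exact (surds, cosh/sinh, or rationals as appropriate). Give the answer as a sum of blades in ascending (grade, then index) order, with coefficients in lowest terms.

B^2 = (-7/4)^2*(γ13)^2 = 49/16*(-1) = -49/16 (a basis 2-blade squares to minus the product of its generators' squares).
B^2 = -49/16 — B^2 < 0, so the exponential closes trigonometrically: l = 7/4, alpha*l = 2*pi/3, so exp(alpha B) = cos(2*pi/3) + (sin(2*pi/3)/(7/4))*B = -1/2 + (2*sqrt(3)/7)*B.
Answer: -1/2 - sqrt(3)/2*γ13


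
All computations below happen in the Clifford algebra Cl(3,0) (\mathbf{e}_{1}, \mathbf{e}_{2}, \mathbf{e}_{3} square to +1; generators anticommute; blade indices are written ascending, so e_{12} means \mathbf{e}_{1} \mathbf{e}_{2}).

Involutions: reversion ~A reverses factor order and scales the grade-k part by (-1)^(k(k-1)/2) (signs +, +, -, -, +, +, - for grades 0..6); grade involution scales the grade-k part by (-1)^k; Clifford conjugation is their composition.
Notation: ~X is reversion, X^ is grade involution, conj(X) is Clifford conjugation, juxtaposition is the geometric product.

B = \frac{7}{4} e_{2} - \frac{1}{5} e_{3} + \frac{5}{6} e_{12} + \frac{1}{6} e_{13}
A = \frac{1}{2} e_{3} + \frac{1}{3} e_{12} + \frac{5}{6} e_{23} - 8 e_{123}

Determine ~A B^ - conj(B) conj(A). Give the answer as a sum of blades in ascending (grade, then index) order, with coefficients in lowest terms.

first term: \frac{17}{45} + \frac{1}{2} e_{1} + \frac{7}{6} e_{2} - \frac{65}{8} e_{3} + \frac{263}{180} e_{12} + \frac{529}{36} e_{13} + \frac{67}{72} e_{23} + \frac{7}{20} e_{123}
second term: -\frac{17}{45} - \frac{1}{2} e_{1} + \frac{3}{2} e_{2} - \frac{125}{24} e_{3} - \frac{313}{180} e_{12} - \frac{479}{36} e_{13} + \frac{67}{72} e_{23} + \frac{7}{20} e_{123}
Answer: \frac{34}{45} + e_{1} - \frac{1}{3} e_{2} - \frac{35}{12} e_{3} + \frac{16}{5} e_{12} + 28 e_{13}


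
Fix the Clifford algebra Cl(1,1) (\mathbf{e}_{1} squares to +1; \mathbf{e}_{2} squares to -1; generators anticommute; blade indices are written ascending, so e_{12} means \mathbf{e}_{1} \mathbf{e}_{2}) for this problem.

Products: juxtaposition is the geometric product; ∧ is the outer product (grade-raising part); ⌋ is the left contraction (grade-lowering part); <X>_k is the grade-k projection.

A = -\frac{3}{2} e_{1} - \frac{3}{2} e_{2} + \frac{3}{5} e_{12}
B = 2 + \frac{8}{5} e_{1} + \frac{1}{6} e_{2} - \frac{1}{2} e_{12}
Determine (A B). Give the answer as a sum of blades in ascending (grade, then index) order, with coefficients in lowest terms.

step 1: -\frac{49}{20} - \frac{47}{20} e_{1} - \frac{321}{100} e_{2} + \frac{67}{20} e_{12}
Answer: -\frac{49}{20} - \frac{47}{20} e_{1} - \frac{321}{100} e_{2} + \frac{67}{20} e_{12}


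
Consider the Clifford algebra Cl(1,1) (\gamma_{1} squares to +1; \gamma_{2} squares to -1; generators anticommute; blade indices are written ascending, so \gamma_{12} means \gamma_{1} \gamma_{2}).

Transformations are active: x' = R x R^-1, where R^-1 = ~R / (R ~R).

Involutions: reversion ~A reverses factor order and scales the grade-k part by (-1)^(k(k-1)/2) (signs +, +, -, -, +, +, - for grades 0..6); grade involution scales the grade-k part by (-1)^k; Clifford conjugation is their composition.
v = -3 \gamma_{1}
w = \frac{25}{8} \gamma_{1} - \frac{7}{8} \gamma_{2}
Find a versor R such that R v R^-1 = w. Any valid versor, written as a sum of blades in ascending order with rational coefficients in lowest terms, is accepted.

The midline construction: v and w both square to 9, so reflecting in their sum \frac{1}{8} \gamma_{1} - \frac{7}{8} \gamma_{2} exchanges them.
Answer: \frac{1}{8} \gamma_{1} - \frac{7}{8} \gamma_{2}


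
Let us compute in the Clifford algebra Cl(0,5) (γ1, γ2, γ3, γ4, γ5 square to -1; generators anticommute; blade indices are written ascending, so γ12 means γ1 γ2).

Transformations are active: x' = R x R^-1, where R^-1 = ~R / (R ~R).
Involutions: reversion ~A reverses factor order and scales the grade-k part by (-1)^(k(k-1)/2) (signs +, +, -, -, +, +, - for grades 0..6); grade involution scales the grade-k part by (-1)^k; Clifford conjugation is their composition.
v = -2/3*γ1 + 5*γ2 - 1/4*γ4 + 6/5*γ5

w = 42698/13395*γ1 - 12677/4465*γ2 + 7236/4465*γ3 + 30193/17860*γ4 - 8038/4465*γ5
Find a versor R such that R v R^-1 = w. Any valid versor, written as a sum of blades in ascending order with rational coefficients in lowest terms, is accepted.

Key observation: q(v) = q(w) = -97009/3600 (sandwiches preserve the norm), so R = v + w = 11256/4465*γ1 + 9648/4465*γ2 + 7236/4465*γ3 + 6432/4465*γ4 - 536/893*γ5 works whenever it is invertible — the component of v along it is kept and (v - w)/2 reverses, sending v to w.
Answer: 11256/4465*γ1 + 9648/4465*γ2 + 7236/4465*γ3 + 6432/4465*γ4 - 536/893*γ5


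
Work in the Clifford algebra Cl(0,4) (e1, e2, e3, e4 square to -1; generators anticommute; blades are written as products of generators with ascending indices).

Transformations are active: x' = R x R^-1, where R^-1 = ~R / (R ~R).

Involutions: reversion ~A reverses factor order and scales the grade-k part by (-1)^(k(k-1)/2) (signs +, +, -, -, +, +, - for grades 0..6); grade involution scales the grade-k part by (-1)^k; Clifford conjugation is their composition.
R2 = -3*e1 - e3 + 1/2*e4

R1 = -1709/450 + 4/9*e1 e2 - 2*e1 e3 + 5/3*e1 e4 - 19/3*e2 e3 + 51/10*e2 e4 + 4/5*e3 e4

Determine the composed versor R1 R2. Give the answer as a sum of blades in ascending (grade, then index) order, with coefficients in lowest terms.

Distribute over the terms of R2 (each basis-blade product reordered to ascending indices, repeated generators contracted through their squares):
R1 (-3*e1) = 1709/150*e1 - 4/3*e2 + 6*e3 - 5*e4 + 19*e1 e2 e3 - 153/10*e1 e2 e4 - 12/5*e1 e3 e4
R1 (-e3) = -2*e1 - 19/3*e2 + 1709/450*e3 - 4/5*e4 - 4/9*e1 e2 e3 + 5/3*e1 e3 e4 + 51/10*e2 e3 e4
R1 (1/2*e4) = -5/6*e1 - 51/20*e2 - 2/5*e3 - 1709/900*e4 + 2/9*e1 e2 e4 - e1 e3 e4 - 19/6*e2 e3 e4
Summing the partial products and collecting blades:
Answer: 214/25*e1 - 613/60*e2 + 4229/450*e3 - 6929/900*e4 + 167/9*e1 e2 e3 - 1357/90*e1 e2 e4 - 26/15*e1 e3 e4 + 29/15*e2 e3 e4


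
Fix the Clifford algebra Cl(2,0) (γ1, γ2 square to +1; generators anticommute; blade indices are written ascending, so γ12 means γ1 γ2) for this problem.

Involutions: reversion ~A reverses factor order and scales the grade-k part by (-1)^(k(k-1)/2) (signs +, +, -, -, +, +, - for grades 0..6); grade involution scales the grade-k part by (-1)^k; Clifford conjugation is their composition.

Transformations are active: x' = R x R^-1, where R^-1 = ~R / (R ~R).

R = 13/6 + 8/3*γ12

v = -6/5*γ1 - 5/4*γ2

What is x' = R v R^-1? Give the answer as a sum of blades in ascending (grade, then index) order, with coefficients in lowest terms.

~R = 13/6 - 8/3*γ12, and R ~R = 425/36, so R^-1 = ~R / (425/36).
R v = -89/15*γ1 + 59/120*γ2
Answer: -2078/2125*γ1 + 12159/8500*γ2


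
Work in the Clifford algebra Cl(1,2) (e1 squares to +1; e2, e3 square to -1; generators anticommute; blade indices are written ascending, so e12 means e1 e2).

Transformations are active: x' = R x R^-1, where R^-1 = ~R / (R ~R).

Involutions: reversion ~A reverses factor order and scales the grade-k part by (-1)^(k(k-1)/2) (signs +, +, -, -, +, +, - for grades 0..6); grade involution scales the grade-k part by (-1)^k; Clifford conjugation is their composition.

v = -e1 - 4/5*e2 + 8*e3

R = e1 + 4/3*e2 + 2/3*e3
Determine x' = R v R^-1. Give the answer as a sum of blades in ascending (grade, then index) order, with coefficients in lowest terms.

~R = e1 + 4/3*e2 + 2/3*e3, and R ~R = -11/9, so R^-1 = ~R / (-11/9).
R v = -79/15 + 8/15*e12 + 26/3*e13 + 56/5*e23
Answer: 529/55*e1 + 676/55*e2 - 124/55*e3


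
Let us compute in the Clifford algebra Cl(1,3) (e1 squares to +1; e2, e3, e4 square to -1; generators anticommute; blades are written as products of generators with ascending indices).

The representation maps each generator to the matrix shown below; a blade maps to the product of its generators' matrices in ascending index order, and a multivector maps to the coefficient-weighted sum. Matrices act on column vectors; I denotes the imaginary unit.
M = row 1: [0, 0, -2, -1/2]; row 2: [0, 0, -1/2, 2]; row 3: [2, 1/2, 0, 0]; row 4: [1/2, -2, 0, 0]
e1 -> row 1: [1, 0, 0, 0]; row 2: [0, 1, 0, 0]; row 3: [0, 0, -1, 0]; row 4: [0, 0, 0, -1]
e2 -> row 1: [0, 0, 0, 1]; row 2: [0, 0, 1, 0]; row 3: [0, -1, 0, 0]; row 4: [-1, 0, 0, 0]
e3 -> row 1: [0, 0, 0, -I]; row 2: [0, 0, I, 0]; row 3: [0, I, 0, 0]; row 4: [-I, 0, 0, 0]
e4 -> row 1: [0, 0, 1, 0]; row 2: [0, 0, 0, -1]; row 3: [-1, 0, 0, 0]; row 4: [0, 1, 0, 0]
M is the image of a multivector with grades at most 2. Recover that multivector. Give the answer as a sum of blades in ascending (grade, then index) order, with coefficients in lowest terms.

Method: the blade images are trace-orthogonal — tr(rho(e_A) rho(e_B)^-1) = 4 if A = B and 0 otherwise — and rho(e_A)^-1 = (e_A)^2 * rho(e_A) with (e_A)^2 = +1 or -1, so the coefficient of e_A in the preimage is (e_A)^2 * tr(M rho(e_A))/4.
Nonzero projections over blades of grade <= 2: e2: (e2)^2 = -1, tr(M rho(e2)) = 2, coefficient -1/2; e4: (e4)^2 = -1, tr(M rho(e4)) = 8, coefficient -2. Every other blade of grade <= 2 projects to 0.
Answer: -1/2*e2 - 2*e4


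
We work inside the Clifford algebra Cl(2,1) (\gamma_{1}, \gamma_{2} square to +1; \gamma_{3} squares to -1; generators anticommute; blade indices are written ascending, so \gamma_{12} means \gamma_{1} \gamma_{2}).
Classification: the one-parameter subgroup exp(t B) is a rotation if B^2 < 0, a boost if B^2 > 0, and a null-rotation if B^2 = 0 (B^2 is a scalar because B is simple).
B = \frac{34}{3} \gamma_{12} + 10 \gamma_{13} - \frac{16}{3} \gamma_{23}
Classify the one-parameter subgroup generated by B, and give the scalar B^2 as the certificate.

B^2 term by term: the squares give (\frac{34}{3})^2*(\gamma_{12})^2 + (10)^2*(\gamma_{13})^2 + (-\frac{16}{3})^2*(\gamma_{23})^2 = \frac{1156}{9}*(-1) + 100*(+1) + \frac{256}{9}*(+1) = 0 (each basis 2-blade squares to minus the product of its generators' squares); cross terms between blades sharing an index anticommute and cancel. So B^2 = 0.
Answer: null-rotation, certificate B^2 = 0. Because 0 is invariant under every versor sandwich, the classification follows from its sign alone.


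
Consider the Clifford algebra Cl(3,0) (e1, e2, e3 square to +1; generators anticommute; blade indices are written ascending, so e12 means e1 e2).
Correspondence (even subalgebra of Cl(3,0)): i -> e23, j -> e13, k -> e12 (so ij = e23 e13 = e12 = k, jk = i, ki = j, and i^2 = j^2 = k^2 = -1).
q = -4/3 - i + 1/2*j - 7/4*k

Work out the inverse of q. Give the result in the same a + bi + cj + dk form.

In blades: q = -4/3 - 7/4*e12 + 1/2*e13 - e23.
With qbar = -4/3 + 7/4*e12 - 1/2*e13 + e23 (scalar fixed, mapped units negated), q qbar = 877/144 (the sum of squared coefficients), so q^-1 = qbar / (877/144) = -192/877 + 252/877*e12 - 72/877*e13 + 144/877*e23; translating back:
Answer: -192/877 + 144/877*i - 72/877*j + 252/877*k


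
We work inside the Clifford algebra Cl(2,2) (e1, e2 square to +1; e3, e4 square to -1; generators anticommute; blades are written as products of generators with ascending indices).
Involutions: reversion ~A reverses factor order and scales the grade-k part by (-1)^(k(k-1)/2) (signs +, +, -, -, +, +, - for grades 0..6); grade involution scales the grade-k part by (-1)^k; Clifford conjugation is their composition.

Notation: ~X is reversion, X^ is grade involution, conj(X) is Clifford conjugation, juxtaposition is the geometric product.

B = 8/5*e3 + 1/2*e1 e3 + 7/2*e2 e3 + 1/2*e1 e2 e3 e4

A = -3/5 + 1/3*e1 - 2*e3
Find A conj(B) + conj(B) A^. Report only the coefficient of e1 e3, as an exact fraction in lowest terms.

first term: -16/5 + e1 + 7*e2 + 119/150*e3 - 7/30*e1 e3 + 21/10*e2 e3 - 7/6*e1 e2 e3 + e1 e2 e4 + 1/6*e2 e3 e4 - 3/10*e1 e2 e3 e4
second term: 16/5 + e1 + 7*e2 + 119/150*e3 - 7/30*e1 e3 + 21/10*e2 e3 + 7/6*e1 e2 e3 + e1 e2 e4 + 1/6*e2 e3 e4 - 3/10*e1 e2 e3 e4
Answer: -7/15


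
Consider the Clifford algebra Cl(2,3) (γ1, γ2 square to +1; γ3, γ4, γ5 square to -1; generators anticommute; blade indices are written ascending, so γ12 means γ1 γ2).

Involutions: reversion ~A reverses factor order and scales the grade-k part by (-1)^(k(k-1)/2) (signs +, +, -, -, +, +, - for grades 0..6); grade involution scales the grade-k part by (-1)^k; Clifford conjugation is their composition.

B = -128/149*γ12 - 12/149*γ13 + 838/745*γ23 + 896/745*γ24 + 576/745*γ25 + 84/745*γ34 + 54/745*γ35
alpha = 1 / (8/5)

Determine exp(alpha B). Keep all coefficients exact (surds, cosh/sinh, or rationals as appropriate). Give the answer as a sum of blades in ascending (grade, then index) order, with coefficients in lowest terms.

B^2 term by term: the squares give (-128/149)^2*(γ12)^2 + (-12/149)^2*(γ13)^2 + (838/745)^2*(γ23)^2 + (896/745)^2*(γ24)^2 + (576/745)^2*(γ25)^2 + (84/745)^2*(γ34)^2 + (54/745)^2*(γ35)^2 = 16384/22201*(-1) + 144/22201*(+1) + 702244/555025*(+1) + 802816/555025*(+1) + 331776/555025*(+1) + 7056/555025*(-1) + 2916/555025*(-1) = 64/25 (each basis 2-blade squares to minus the product of its generators' squares); cross terms between blades sharing an index anticommute and cancel; the commuting (index-disjoint) pairs give grade-4 terms 2*c*c'*(blade product), which cancel blade by blade — γ1234: -21504/111005 + 21504/111005 = 0; γ1235: -13824/111005 + 13824/111005 = 0; γ2345: -96768/555025 + 96768/555025 = 0 — confirming B is simple. So B^2 = 64/25.
B^2 = 64/25 — B^2 > 0, so the exponential closes hyperbolically: l = 8/5, alpha*l = 1, so exp(alpha B) = cosh(1) + (sinh(1)/(8/5))*B = cosh(1) + (5*sinh(1)/8)*B.
Answer: cosh(1) - 80*sinh(1)/149*γ12 - 15*sinh(1)/298*γ13 + 419*sinh(1)/596*γ23 + 112*sinh(1)/149*γ24 + 72*sinh(1)/149*γ25 + 21*sinh(1)/298*γ34 + 27*sinh(1)/596*γ35


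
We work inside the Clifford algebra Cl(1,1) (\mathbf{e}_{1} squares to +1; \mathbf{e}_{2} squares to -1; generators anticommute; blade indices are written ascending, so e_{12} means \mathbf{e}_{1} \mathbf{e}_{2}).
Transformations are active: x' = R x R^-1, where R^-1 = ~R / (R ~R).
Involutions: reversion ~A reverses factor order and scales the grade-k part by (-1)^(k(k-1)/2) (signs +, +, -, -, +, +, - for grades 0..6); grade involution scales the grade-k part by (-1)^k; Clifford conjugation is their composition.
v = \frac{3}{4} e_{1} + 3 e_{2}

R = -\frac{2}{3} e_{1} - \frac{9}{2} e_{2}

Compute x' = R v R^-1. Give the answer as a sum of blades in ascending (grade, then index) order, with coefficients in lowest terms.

~R = -\frac{2}{3} e_{1} - \frac{9}{2} e_{2}, and R ~R = -\frac{713}{36}, so R^-1 = ~R / (-\frac{713}{36}).
R v = 13 + \frac{11}{8} e_{12}
Answer: \frac{357}{2852} e_{1} + \frac{2073}{713} e_{2}


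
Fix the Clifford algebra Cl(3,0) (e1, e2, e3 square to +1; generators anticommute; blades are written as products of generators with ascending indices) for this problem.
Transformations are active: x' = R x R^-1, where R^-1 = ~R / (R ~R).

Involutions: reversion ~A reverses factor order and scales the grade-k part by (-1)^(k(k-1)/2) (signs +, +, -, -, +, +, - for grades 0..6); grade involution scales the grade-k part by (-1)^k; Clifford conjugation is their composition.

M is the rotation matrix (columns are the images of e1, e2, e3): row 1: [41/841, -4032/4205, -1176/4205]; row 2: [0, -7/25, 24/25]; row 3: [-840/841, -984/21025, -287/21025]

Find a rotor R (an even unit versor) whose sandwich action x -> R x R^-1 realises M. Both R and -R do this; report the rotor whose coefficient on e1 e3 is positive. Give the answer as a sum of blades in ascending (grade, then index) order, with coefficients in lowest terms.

Method: write R = a + b12*e1 e2 + b13*e1 e3 + b23*e2 e3 with a^2 + b12^2 + b13^2 + b23^2 = 1 (so R^-1 = ~R). Expanding the columns R e_j ~R gives tr M = 4a^2 - 1 and, from the antisymmetric part, M21 - M12 = -4a*b12, M13 - M31 = 4a*b13, M32 - M23 = -4a*b23.
Here tr M = -5149/21025, so a^2 = (1 + tr M)/4 = 3969/21025 and a = ±63/145. Taking a = 63/145: M21 - M12 = 4032/4205, M13 - M31 = 3024/4205, M32 - M23 = -21168/21025, giving b12 = -16/29, b13 = 12/29, b23 = 84/145, i.e. R = 63/145 - 16/29*e1 e2 + 12/29*e1 e3 + 84/145*e2 e3.
Its e1 e3 coefficient is already positive.
Answer: 63/145 - 16/29*e1 e2 + 12/29*e1 e3 + 84/145*e2 e3. Recall the cover is two-to-one: with M of trace -5149/21025, both preimages act alike, and the stated e1 e3 sign chooses the sheet.


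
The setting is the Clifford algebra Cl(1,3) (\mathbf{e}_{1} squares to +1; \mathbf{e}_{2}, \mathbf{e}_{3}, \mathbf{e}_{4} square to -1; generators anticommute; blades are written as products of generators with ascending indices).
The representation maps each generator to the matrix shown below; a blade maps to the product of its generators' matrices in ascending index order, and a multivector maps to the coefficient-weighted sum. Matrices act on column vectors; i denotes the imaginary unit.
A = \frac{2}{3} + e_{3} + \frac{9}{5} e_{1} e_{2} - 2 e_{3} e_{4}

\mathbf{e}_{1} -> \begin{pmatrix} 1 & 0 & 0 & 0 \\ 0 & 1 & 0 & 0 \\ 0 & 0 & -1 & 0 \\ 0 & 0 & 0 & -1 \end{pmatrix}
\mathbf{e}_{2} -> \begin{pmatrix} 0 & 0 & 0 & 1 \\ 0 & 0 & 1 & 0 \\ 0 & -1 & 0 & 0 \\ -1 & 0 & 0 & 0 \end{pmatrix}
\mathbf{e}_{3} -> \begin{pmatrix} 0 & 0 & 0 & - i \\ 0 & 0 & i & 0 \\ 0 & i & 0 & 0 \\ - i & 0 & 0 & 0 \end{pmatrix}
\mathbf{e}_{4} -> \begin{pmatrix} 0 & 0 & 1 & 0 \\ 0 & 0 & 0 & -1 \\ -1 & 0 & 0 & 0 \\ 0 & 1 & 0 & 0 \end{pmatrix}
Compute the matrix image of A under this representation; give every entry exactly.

Bivector images (products of the table entries): rho(e_{1} e_{2}) = rho(\mathbf{e}_{1})rho(\mathbf{e}_{2}) = \begin{pmatrix} 0 & 0 & 0 & 1 \\ 0 & 0 & 1 & 0 \\ 0 & 1 & 0 & 0 \\ 1 & 0 & 0 & 0 \end{pmatrix}; rho(e_{3} e_{4}) = rho(\mathbf{e}_{3})rho(\mathbf{e}_{4}) = \begin{pmatrix} 0 & - i & 0 & 0 \\ - i & 0 & 0 & 0 \\ 0 & 0 & 0 & - i \\ 0 & 0 & - i & 0 \end{pmatrix}.
M = (\frac{2}{3})*1 + (1)*rho(e_{3}) + (\frac{9}{5})*rho(e_{1} e_{2}) + (-2)*rho(e_{3} e_{4}), summed entrywise (1 is the identity matrix):
Answer: \begin{pmatrix} \frac{2}{3} & 2 i & 0 & \frac{9}{5} - i \\ 2 i & \frac{2}{3} & \frac{9}{5} + i & 0 \\ 0 & \frac{9}{5} + i & \frac{2}{3} & 2 i \\ \frac{9}{5} - i & 0 & 2 i & \frac{2}{3} \end{pmatrix}


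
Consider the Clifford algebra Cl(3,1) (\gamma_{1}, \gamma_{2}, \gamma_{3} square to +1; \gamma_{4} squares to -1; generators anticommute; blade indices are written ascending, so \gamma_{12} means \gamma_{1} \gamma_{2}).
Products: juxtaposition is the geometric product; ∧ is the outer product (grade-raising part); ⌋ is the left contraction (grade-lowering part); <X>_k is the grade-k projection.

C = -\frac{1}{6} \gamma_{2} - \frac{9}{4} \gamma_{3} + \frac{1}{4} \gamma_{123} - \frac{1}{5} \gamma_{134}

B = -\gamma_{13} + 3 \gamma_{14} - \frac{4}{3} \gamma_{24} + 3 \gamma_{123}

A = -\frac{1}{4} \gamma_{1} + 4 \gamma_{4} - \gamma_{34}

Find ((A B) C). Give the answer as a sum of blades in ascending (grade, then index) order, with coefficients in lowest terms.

step 1: 12 \gamma_{1} - \frac{16}{3} \gamma_{2} + \frac{1}{4} \gamma_{3} - \frac{3}{4} \gamma_{4} + 3 \gamma_{13} - \gamma_{14} - \frac{25}{12} \gamma_{23} + \frac{10}{3} \gamma_{124} - 4 \gamma_{134} - 12 \gamma_{1234}
step 2: \frac{811}{720} - \frac{299}{48} \gamma_{1} + \frac{243}{80} \gamma_{2} - \frac{197}{360} \gamma_{3} - \frac{12}{5} \gamma_{4} - \frac{31}{16} \gamma_{12} - \frac{1549}{60} \gamma_{13} - \frac{1511}{180} \gamma_{14} + \frac{115}{8} \gamma_{23} + \frac{7}{8} \gamma_{24} - \frac{781}{240} \gamma_{34} + \frac{1}{2} \gamma_{123} - \frac{107}{4} \gamma_{124} - \frac{1}{4} \gamma_{134} + \frac{1}{4} \gamma_{234} + \frac{583}{80} \gamma_{1234}
Answer: \frac{811}{720} - \frac{299}{48} \gamma_{1} + \frac{243}{80} \gamma_{2} - \frac{197}{360} \gamma_{3} - \frac{12}{5} \gamma_{4} - \frac{31}{16} \gamma_{12} - \frac{1549}{60} \gamma_{13} - \frac{1511}{180} \gamma_{14} + \frac{115}{8} \gamma_{23} + \frac{7}{8} \gamma_{24} - \frac{781}{240} \gamma_{34} + \frac{1}{2} \gamma_{123} - \frac{107}{4} \gamma_{124} - \frac{1}{4} \gamma_{134} + \frac{1}{4} \gamma_{234} + \frac{583}{80} \gamma_{1234}


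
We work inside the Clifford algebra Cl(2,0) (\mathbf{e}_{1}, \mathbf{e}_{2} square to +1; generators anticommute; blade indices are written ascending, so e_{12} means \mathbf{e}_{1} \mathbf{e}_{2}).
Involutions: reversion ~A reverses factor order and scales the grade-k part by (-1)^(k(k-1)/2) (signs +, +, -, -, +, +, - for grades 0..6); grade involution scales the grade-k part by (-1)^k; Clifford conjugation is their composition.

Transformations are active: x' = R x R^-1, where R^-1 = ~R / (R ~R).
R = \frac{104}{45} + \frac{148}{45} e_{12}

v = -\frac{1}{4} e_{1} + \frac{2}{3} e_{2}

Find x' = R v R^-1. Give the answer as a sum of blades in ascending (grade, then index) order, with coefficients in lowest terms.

~R = \frac{104}{45} - \frac{148}{45} e_{12}, and R ~R = \frac{6544}{405}, so R^-1 = ~R / (\frac{6544}{405}).
R v = \frac{218}{135} e_{1} + \frac{319}{135} e_{2}
Answer: \frac{17471}{24540} e_{1} + \frac{19}{2045} e_{2}


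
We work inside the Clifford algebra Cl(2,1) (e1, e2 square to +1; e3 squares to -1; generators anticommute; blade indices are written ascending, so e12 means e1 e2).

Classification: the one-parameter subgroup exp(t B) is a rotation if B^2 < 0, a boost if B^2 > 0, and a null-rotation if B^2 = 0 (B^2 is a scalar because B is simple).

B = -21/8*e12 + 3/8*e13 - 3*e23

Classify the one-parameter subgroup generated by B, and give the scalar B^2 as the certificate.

B^2 term by term: the squares give (-21/8)^2*(e12)^2 + (3/8)^2*(e13)^2 + (-3)^2*(e23)^2 = 441/64*(-1) + 9/64*(+1) + 9*(+1) = 9/4 (each basis 2-blade squares to minus the product of its generators' squares); cross terms between blades sharing an index anticommute and cancel. So B^2 = 9/4.
Answer: boost, certificate B^2 = 9/4. Because 9/4 is invariant under every versor sandwich, the classification follows from its sign alone.


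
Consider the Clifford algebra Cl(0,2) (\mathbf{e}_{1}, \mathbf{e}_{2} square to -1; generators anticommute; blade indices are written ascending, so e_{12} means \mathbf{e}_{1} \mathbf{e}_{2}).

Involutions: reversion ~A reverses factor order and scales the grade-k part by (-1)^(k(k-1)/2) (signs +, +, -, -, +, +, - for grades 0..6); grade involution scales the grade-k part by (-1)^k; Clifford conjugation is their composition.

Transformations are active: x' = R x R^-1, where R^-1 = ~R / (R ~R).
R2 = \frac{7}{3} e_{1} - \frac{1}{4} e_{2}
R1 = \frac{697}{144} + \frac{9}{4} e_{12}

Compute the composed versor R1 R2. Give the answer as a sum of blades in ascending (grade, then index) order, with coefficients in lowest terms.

Distribute over the terms of R1 (each basis-blade product reordered to ascending indices, repeated generators contracted through their squares):
(\frac{697}{144}) R2 = \frac{4879}{432} e_{1} - \frac{697}{576} e_{2}
(\frac{9}{4} e_{12}) R2 = \frac{9}{16} e_{1} + \frac{21}{4} e_{2}
Summing the partial products and collecting blades:
Answer: \frac{2561}{216} e_{1} + \frac{2327}{576} e_{2}


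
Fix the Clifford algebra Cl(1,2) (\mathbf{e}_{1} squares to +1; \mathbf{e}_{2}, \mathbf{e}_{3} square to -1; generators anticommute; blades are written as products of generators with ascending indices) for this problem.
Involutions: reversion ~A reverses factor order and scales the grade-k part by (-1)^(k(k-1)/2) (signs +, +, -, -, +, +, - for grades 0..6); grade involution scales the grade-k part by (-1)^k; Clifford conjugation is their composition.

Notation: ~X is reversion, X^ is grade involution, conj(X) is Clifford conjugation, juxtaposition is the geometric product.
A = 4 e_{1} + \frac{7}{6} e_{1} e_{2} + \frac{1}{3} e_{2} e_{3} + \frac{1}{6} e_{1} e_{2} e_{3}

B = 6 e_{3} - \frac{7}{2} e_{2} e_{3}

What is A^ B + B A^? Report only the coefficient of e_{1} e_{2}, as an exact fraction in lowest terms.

first term: \frac{7}{6} - \frac{7}{12} e_{1} - 2 e_{2} + e_{1} e_{2} - \frac{239}{12} e_{1} e_{3} + 21 e_{1} e_{2} e_{3}
second term: \frac{7}{6} - \frac{7}{12} e_{1} + 2 e_{2} + e_{1} e_{2} + \frac{239}{12} e_{1} e_{3} + 21 e_{1} e_{2} e_{3}
Answer: 2


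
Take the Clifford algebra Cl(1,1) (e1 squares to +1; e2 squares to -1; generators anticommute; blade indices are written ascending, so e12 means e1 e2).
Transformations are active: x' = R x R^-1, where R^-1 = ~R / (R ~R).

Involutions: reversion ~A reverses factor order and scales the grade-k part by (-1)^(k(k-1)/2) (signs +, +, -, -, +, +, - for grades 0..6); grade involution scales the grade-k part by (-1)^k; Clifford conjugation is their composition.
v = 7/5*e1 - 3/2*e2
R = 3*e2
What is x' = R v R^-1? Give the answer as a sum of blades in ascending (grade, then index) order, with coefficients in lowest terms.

~R = 3*e2, and R ~R = -9, so R^-1 = ~R / (-9).
R v = 9/2 - 21/5*e12
Answer: -7/5*e1 - 3/2*e2


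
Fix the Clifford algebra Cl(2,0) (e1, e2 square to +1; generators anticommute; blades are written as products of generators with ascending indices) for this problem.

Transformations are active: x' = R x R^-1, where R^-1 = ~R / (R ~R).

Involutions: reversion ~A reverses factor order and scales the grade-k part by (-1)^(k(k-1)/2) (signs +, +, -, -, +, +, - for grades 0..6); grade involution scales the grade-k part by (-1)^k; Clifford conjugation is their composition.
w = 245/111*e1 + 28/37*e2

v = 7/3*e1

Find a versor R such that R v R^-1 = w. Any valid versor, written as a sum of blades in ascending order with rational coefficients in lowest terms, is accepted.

Since q(v) = q(w) = 49/9, the sum R = v + w = 168/37*e1 + 28/37*e2 does the job whenever invertible.
Answer: 168/37*e1 + 28/37*e2


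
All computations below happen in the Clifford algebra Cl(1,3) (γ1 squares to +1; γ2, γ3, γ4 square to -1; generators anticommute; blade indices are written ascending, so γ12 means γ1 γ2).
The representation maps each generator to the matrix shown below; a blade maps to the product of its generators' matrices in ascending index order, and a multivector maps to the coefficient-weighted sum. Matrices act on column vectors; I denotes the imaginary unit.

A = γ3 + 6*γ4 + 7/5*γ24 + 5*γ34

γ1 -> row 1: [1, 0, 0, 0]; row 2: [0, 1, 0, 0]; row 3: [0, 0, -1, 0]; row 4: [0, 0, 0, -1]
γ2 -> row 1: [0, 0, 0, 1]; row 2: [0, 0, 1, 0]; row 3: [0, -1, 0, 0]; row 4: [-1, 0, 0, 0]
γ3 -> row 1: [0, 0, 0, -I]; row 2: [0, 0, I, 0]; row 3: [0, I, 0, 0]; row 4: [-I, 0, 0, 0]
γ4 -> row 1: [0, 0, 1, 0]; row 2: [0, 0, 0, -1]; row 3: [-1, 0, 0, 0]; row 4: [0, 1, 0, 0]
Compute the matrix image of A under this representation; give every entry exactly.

Bivector images (products of the table entries): rho(γ24) = rho(γ2)rho(γ4) = row 1: [0, 1, 0, 0]; row 2: [-1, 0, 0, 0]; row 3: [0, 0, 0, 1]; row 4: [0, 0, -1, 0]; rho(γ34) = rho(γ3)rho(γ4) = row 1: [0, -I, 0, 0]; row 2: [-I, 0, 0, 0]; row 3: [0, 0, 0, -I]; row 4: [0, 0, -I, 0].
M = (1)*rho(γ3) + (6)*rho(γ4) + (7/5)*rho(γ24) + (5)*rho(γ34), summed entrywise:
Answer: row 1: [0, 7/5 - 5*I, 6, -I]; row 2: [-7/5 - 5*I, 0, I, -6]; row 3: [-6, I, 0, 7/5 - 5*I]; row 4: [-I, 6, -7/5 - 5*I, 0]


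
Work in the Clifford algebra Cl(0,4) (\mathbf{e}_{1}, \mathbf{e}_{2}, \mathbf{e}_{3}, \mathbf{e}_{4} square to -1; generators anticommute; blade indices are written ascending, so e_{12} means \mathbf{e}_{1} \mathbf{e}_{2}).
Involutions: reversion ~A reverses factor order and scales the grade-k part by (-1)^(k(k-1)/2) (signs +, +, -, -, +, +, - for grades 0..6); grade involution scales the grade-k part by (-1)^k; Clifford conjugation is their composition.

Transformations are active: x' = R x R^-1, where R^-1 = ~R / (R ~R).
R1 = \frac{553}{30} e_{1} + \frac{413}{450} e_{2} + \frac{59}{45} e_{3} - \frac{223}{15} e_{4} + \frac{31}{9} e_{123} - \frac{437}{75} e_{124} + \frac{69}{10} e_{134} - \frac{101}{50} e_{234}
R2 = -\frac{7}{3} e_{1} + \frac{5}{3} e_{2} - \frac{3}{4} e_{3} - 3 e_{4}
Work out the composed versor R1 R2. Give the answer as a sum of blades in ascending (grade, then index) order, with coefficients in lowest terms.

Distribute over the terms of R2 (each basis-blade product reordered to ascending indices, repeated generators contracted through their squares):
R1 (-\frac{7}{3} e_{1}) = \frac{3871}{90} + \frac{2891}{1350} e_{12} + \frac{413}{135} e_{13} - \frac{1561}{45} e_{14} + \frac{217}{27} e_{23} - \frac{3059}{225} e_{24} + \frac{161}{10} e_{34} - \frac{707}{150} e_{1234}
R1 (\frac{5}{3} e_{2}) = -\frac{413}{270} + \frac{553}{18} e_{12} + \frac{155}{27} e_{13} - \frac{437}{45} e_{14} - \frac{59}{27} e_{23} + \frac{223}{9} e_{24} + \frac{101}{30} e_{34} + \frac{23}{2} e_{1234}
R1 (-\frac{3}{4} e_{3}) = \frac{59}{60} + \frac{31}{12} e_{12} - \frac{553}{40} e_{13} - \frac{207}{40} e_{14} - \frac{413}{600} e_{23} + \frac{303}{200} e_{24} - \frac{223}{20} e_{34} - \frac{437}{100} e_{1234}
R1 (-3 e_{4}) = -\frac{223}{5} - \frac{437}{25} e_{12} + \frac{207}{10} e_{13} - \frac{553}{10} e_{14} - \frac{303}{50} e_{23} - \frac{413}{150} e_{24} - \frac{59}{15} e_{34} - \frac{31}{3} e_{1234}
Summing the partial products and collecting blades:
Answer: -\frac{1153}{540} + \frac{48511}{2700} e_{12} + \frac{627}{40} e_{13} - \frac{839}{8} e_{14} - \frac{4841}{5400} e_{23} + \frac{17899}{1800} e_{24} + \frac{263}{60} e_{34} - \frac{95}{12} e_{1234}


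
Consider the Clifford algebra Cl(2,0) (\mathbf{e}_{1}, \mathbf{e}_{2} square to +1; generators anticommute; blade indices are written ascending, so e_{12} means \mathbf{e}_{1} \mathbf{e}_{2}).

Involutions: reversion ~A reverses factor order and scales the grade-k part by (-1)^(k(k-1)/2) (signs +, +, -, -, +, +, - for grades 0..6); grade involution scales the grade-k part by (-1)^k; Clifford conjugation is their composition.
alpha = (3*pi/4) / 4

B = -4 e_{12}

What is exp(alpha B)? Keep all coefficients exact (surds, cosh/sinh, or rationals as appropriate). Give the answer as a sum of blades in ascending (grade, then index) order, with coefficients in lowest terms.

B^2 = (-4)^2*(e_{12})^2 = 16*(-1) = -16 (a basis 2-blade squares to minus the product of its generators' squares).
B^2 = -16 — since the square is negative, the closed form is circular: l = 4, alpha*l = \frac{3 \pi}{4}, so exp(alpha B) = cos(\frac{3 \pi}{4}) + (sin(\frac{3 \pi}{4})/4)*B = - \frac{\sqrt{2}}{2} + (\frac{\sqrt{2}}{8})*B.
Answer: - \frac{\sqrt{2}}{2} - \frac{\sqrt{2}}{2} e_{12}


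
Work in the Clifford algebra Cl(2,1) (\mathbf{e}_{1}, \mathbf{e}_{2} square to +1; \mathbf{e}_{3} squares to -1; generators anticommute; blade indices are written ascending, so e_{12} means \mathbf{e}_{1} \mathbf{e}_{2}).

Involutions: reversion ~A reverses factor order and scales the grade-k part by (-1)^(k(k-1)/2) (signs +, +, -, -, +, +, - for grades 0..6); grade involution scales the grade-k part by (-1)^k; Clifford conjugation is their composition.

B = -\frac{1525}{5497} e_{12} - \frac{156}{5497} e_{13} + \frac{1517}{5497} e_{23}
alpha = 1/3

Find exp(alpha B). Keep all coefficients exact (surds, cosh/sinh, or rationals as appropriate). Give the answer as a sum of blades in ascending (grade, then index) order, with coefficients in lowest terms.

B^2 term by term: the squares give (-\frac{1525}{5497})^2*(e_{12})^2 + (-\frac{156}{5497})^2*(e_{13})^2 + (\frac{1517}{5497})^2*(e_{23})^2 = \frac{2325625}{30217009}*(-1) + \frac{24336}{30217009}*(+1) + \frac{2301289}{30217009}*(+1) = 0 (each basis 2-blade squares to minus the product of its generators' squares); cross terms between blades sharing an index anticommute and cancel. So B^2 = 0.
B^2 = 0, hence only two terms survive: exp(alpha B) = 1 + alpha B (parabolic case).
Answer: 1 - \frac{1525}{16491} e_{12} - \frac{52}{5497} e_{13} + \frac{1517}{16491} e_{23}


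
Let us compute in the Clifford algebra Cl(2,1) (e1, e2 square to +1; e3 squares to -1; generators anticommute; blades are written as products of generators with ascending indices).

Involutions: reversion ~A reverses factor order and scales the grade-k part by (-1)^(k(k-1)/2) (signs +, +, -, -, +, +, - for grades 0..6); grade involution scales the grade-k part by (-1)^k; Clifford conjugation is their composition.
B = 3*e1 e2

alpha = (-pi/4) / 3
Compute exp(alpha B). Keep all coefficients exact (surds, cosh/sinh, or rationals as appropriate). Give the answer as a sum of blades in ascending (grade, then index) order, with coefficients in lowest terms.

B^2 = (3)^2*(e1 e2)^2 = 9*(-1) = -9 (a basis 2-blade squares to minus the product of its generators' squares).
B^2 = -9 — a negative square means the series sums to a rotation: l = 3, alpha*l = -pi/4, so exp(alpha B) = cos(-pi/4) + (sin(-pi/4)/3)*B = sqrt(2)/2 + (-sqrt(2)/6)*B.
Answer: sqrt(2)/2 - sqrt(2)/2*e1 e2


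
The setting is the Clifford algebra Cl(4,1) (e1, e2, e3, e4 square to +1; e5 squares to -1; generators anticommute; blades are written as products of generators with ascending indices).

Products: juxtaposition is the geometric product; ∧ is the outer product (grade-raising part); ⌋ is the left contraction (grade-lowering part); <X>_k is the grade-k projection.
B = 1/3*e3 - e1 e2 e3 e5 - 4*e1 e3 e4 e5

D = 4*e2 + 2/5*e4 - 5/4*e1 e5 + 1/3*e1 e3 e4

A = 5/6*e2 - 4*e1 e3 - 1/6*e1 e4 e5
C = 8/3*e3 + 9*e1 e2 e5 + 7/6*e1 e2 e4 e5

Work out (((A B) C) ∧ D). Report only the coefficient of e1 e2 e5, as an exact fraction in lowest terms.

step 1: -4/3*e1 + 2/3*e3 + 5/18*e2 e3 + 4*e2 e5 - 16*e4 e5 + 5/6*e1 e3 e5 - 1/6*e2 e3 e4 - 1/18*e1 e3 e4 e5 + 10/3*e1 e2 e3 e4 e5
step 2: 16/9 + 36*e1 + 20/27*e2 - 35/9*e3 - 56/3*e1 e2 - 32/9*e1 e3 - 14/3*e1 e4 - 20/9*e1 e5 - 817/108*e2 e3 + 4/9*e2 e4 - 12*e2 e5 + 30*e3 e4 + 144*e1 e2 e4 - 83/36*e1 e3 e5 - 4/27*e1 e4 e5 + 53/36*e2 e3 e4 - 32/3*e2 e3 e5 - 14/9*e2 e4 e5 - 128/3*e3 e4 e5 + 6*e1 e2 e3 e5 + 80/9*e1 e2 e4 e5 + 127/108*e1 e3 e4 e5 + 7/9*e1 e2 e3 e4 e5
step 3: 64/9*e2 + 32/45*e4 + 144*e1 e2 + 72/5*e1 e4 - 20/9*e1 e5 + 140/9*e2 e3 + 8/27*e2 e4 - 14/9*e3 e4 + 128/9*e1 e2 e3 + 56/5*e1 e2 e4 + 265/27*e1 e2 e5 - 112/135*e1 e3 e4 - 175/36*e1 e3 e5 + 8/9*e1 e4 e5 + 31583/270*e2 e3 e4 + 24/5*e2 e4 e5 - 20/81*e1 e2 e3 e4 + 101/432*e1 e2 e3 e5 - 31/27*e1 e2 e4 e5 - 1646/45*e1 e3 e4 e5 + 2624/15*e2 e3 e4 e5 - 20009/2160*e1 e2 e3 e4 e5
Answer: 265/27


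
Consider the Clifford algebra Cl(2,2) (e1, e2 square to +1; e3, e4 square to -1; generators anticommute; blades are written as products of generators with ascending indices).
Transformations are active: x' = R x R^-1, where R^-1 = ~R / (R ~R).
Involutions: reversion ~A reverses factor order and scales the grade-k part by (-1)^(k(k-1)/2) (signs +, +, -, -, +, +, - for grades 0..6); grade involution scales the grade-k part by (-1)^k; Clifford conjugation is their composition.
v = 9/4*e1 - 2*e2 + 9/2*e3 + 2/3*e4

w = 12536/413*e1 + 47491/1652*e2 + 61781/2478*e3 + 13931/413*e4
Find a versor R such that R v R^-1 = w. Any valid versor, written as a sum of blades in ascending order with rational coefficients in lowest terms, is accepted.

Equal squares first: v^2 = w^2 = -1675/144. Then v + w = 53861/1652*e1 + 44187/1652*e2 + 36466/1239*e3 + 42619/1239*e4 is a versor taking v to w, provided it is invertible.
Answer: 53861/1652*e1 + 44187/1652*e2 + 36466/1239*e3 + 42619/1239*e4


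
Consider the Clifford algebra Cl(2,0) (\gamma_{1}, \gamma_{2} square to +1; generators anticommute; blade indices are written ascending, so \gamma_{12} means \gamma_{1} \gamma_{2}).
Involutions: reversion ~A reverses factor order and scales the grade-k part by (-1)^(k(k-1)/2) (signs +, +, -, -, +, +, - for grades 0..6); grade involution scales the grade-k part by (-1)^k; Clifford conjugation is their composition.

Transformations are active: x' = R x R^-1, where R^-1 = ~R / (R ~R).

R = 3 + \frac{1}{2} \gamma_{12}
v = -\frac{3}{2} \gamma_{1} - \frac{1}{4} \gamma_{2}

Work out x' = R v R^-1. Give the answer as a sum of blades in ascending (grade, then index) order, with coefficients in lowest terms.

~R = 3 - \frac{1}{2} \gamma_{12}, and R ~R = \frac{37}{4}, so R^-1 = ~R / (\frac{37}{4}).
R v = -\frac{37}{8} \gamma_{1}
Answer: -\frac{3}{2} \gamma_{1} + \frac{1}{4} \gamma_{2}


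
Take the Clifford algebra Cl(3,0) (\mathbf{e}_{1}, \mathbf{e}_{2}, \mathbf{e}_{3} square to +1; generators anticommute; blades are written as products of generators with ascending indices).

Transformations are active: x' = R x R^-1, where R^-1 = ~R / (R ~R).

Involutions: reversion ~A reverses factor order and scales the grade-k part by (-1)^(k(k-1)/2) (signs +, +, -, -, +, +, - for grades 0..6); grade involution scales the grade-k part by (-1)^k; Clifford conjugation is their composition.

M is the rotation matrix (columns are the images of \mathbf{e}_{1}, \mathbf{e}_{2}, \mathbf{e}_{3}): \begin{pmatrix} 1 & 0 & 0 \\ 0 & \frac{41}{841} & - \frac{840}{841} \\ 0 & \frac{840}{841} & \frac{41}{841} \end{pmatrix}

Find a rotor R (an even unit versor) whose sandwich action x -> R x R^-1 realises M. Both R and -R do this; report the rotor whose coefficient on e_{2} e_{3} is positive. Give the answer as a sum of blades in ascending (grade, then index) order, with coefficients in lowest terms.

Method: write R = a + b12*e_{1} e_{2} + b13*e_{1} e_{3} + b23*e_{2} e_{3} with a^2 + b12^2 + b13^2 + b23^2 = 1 (so R^-1 = ~R). Expanding the columns R e_j ~R gives tr M = 4a^2 - 1 and, from the antisymmetric part, M21 - M12 = -4a*b12, M13 - M31 = 4a*b13, M32 - M23 = -4a*b23.
Here tr M = \frac{923}{841}, so a^2 = (1 + tr M)/4 = \frac{441}{841} and a = ±\frac{21}{29}. Taking a = \frac{21}{29}: M21 - M12 = 0, M13 - M31 = 0, M32 - M23 = \frac{1680}{841}, giving b12 = 0, b13 = 0, b23 = -\frac{20}{29}, i.e. R = \frac{21}{29} - \frac{20}{29} e_{2} e_{3}.
Its e_{2} e_{3} coefficient is negative, so report the other preimage -R.
Answer: -\frac{21}{29} + \frac{20}{29} e_{2} e_{3}. Uniqueness: Spin(3) -> SO(3) maps R and -R to the same rotation of trace \frac{923}{841}; fixing the sign of the e_{2} e_{3} coefficient removes the ambiguity.


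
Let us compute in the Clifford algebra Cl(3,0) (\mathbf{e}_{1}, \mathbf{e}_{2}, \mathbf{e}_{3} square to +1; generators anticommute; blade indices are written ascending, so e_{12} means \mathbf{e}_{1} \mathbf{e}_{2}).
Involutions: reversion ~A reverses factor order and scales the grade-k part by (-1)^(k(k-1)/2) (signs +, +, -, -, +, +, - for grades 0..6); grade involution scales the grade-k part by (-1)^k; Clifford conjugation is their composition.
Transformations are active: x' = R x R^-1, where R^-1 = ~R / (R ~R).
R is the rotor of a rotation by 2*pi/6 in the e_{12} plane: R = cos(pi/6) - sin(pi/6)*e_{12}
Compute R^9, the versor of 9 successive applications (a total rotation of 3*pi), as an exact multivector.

Half-angle bookkeeping: 9 applications in e_{12} add up to rotor phase 9*pi/6 = \frac{3 \pi}{2}, so R^9 = cos(\frac{3 \pi}{2}) - sin(\frac{3 \pi}{2})*e_{12}.
cos(\frac{3 \pi}{2}) = 0 and sin(\frac{3 \pi}{2}) = -1, so R^9 = e_{12}. The net rotation is 1*pi (after discarding 1 full turn, each of which contributes a factor -1 to the rotor); the rotor keeps the half-angle phase exactly.
Answer: e_{12}


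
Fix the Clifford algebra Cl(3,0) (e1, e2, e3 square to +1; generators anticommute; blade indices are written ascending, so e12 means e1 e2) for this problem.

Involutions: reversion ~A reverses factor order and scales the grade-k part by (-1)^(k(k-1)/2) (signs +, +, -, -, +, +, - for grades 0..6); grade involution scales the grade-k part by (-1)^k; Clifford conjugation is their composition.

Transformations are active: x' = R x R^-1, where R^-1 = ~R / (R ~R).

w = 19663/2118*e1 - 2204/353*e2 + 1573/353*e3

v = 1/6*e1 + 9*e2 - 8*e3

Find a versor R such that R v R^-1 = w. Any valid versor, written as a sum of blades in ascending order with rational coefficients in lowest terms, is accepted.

Reasoning: v^2 = w^2 = 5221/36 since conjugation preserves the quadratic form; R = v + w = 3336/353*e1 + 973/353*e2 - 1251/353*e3 is then valid when invertible, keeping its own part and reversing (v - w)/2.
Answer: 3336/353*e1 + 973/353*e2 - 1251/353*e3
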